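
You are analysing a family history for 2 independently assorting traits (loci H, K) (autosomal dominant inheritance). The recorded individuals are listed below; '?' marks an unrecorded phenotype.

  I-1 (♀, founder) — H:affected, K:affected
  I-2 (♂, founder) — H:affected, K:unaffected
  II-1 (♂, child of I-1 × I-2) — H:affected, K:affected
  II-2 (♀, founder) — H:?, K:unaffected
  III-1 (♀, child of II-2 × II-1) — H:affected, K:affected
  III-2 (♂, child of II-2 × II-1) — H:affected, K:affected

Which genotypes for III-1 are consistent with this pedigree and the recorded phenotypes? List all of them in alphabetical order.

H/I-1 aff ·: Hh|HH
H/I-2 aff ·: Hh|HH
H/II-1 aff I-1×I-2: Hh|HH
H/II-2 ? ·: hh|Hh|HH
H/III-1 aff II-2×II-1: Hh|HH
H/III-2 aff II-2×II-1: Hh|HH
⇒ H over [I-1,I-2,II-1,II-2,III-1,III-2]: 51 consistent
K/I-1 aff ·: Kk|KK
K/I-2 un ·: kk
K/II-1 aff I-1×I-2: Kk
K/II-2 un ·: kk
K/III-1 aff II-2×II-1: Kk
K/III-2 aff II-2×II-1: Kk
⇒ K over [I-1,I-2,II-1,II-2,III-1,III-2]: 2 consistent

III-1 ∈ {HH Kk, Hh Kk}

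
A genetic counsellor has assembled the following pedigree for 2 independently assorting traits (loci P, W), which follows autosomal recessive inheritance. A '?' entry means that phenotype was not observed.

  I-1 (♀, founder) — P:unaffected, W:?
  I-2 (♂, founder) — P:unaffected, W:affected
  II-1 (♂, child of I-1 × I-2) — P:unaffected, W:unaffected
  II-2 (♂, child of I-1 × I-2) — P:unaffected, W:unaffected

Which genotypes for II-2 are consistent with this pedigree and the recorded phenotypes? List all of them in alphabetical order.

P/I-1 un ·: PP|Pp
P/I-2 un ·: PP|Pp
P/II-1 un I-1×I-2: PP|Pp
P/II-2 un I-1×I-2: PP|Pp
⇒ P over [I-1,I-2,II-1,II-2]: 13 consistent
W/I-1 ? ·: WW|Ww
W/I-2 aff ·: ww
W/II-1 un I-1×I-2: Ww
W/II-2 un I-1×I-2: Ww
⇒ W over [I-1,I-2,II-1,II-2]: 2 consistent

II-2 ∈ {PP Ww, Pp Ww}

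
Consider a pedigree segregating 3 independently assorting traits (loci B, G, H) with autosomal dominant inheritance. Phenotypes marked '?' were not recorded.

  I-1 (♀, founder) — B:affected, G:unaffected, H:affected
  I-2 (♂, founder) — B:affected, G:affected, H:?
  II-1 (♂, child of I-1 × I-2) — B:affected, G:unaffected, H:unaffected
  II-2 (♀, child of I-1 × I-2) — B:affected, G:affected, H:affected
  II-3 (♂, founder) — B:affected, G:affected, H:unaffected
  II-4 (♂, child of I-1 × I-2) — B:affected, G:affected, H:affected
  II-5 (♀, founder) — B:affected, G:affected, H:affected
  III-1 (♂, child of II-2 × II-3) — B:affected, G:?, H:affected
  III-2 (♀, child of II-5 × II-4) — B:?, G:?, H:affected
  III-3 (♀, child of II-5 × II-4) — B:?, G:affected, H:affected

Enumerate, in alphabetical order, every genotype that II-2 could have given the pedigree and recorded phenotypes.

II-2 ∈ {BB Gg HH, BB Gg Hh, Bb Gg HH, Bb Gg Hh}

B/I-1 aff ·: Bb|BB
B/I-2 aff ·: Bb|BB
B/II-1 aff I-1×I-2: Bb|BB
B/II-2 aff I-1×I-2: Bb|BB
B/II-3 aff ·: Bb|BB
B/II-4 aff I-1×I-2: Bb|BB
B/II-5 aff ·: Bb|BB
B/III-1 aff II-2×II-3: Bb|BB
B/III-2 ? II-5×II-4: bb|Bb|BB
B/III-3 ? II-5×II-4: bb|Bb|BB
⇒ B over [I-1,I-2,II-1,II-2,II-3,II-4,II-5,III-1,III-2,III-3]: 771 consistent
G/I-1 un ·: gg
G/I-2 aff ·: Gg
G/II-1 un I-1×I-2: gg
G/II-2 aff I-1×I-2: Gg
G/II-3 aff ·: Gg|GG
G/II-4 aff I-1×I-2: Gg
G/II-5 aff ·: Gg|GG
G/III-1 ? II-2×II-3: gg|Gg|GG
G/III-2 ? II-5×II-4: gg|Gg|GG
G/III-3 aff II-5×II-4: Gg|GG
⇒ G over [I-1,I-2,II-1,II-2,II-3,II-4,II-5,III-1,III-2,III-3]: 50 consistent
H/I-1 aff ·: Hh
H/I-2 ? ·: hh|Hh
H/II-1 un I-1×I-2: hh
H/II-2 aff I-1×I-2: Hh|HH
H/II-3 un ·: hh
H/II-4 aff I-1×I-2: Hh|HH
H/II-5 aff ·: Hh|HH
H/III-1 aff II-2×II-3: Hh
H/III-2 aff II-5×II-4: Hh|HH
H/III-3 aff II-5×II-4: Hh|HH
⇒ H over [I-1,I-2,II-1,II-2,II-3,II-4,II-5,III-1,III-2,III-3]: 34 consistent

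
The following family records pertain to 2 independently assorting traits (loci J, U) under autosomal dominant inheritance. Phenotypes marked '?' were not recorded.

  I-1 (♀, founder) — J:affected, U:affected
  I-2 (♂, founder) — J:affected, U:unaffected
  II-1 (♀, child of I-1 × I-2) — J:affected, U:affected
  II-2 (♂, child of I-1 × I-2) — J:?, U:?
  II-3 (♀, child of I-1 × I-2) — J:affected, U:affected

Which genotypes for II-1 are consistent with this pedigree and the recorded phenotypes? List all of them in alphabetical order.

J/I-1 aff ·: Jj|JJ
J/I-2 aff ·: Jj|JJ
J/II-1 aff I-1×I-2: Jj|JJ
J/II-2 ? I-1×I-2: jj|Jj|JJ
J/II-3 aff I-1×I-2: Jj|JJ
⇒ J over [I-1,I-2,II-1,II-2,II-3]: 29 consistent
U/I-1 aff ·: Uu|UU
U/I-2 un ·: uu
U/II-1 aff I-1×I-2: Uu
U/II-2 ? I-1×I-2: uu|Uu
U/II-3 aff I-1×I-2: Uu
⇒ U over [I-1,I-2,II-1,II-2,II-3]: 3 consistent

II-1 ∈ {JJ Uu, Jj Uu}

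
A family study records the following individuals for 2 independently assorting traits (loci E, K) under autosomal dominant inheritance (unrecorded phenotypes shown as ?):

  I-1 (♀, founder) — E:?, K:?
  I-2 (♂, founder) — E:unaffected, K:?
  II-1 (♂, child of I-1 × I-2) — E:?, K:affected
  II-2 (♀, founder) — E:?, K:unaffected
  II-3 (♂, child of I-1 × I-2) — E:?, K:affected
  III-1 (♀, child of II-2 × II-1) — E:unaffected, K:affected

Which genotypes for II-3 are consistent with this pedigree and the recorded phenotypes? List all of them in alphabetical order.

E/I-1 ? ·: ee|Ee|EE
E/I-2 un ·: ee
E/II-1 ? I-1×I-2: ee|Ee
E/II-2 ? ·: ee|Ee
E/II-3 ? I-1×I-2: ee|Ee
E/III-1 un II-2×II-1: ee
⇒ E over [I-1,I-2,II-1,II-2,II-3,III-1]: 12 consistent
K/I-1 ? ·: kk|Kk|KK
K/I-2 ? ·: kk|Kk|KK
K/II-1 aff I-1×I-2: Kk|KK
K/II-2 un ·: kk
K/II-3 aff I-1×I-2: Kk|KK
K/III-1 aff II-2×II-1: Kk
⇒ K over [I-1,I-2,II-1,II-2,II-3,III-1]: 17 consistent

II-3 ∈ {Ee KK, Ee Kk, ee KK, ee Kk}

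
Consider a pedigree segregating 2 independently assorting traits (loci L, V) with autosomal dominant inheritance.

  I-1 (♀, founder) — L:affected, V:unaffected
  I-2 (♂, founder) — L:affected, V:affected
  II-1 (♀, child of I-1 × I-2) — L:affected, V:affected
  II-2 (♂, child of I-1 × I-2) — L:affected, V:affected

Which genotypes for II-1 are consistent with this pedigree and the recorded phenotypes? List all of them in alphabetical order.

II-1 ∈ {LL Vv, Ll Vv}

L/I-1 aff ·: Ll|LL
L/I-2 aff ·: Ll|LL
L/II-1 aff I-1×I-2: Ll|LL
L/II-2 aff I-1×I-2: Ll|LL
⇒ L over [I-1,I-2,II-1,II-2]: 13 consistent
V/I-1 un ·: vv
V/I-2 aff ·: Vv|VV
V/II-1 aff I-1×I-2: Vv
V/II-2 aff I-1×I-2: Vv
⇒ V over [I-1,I-2,II-1,II-2]: 2 consistent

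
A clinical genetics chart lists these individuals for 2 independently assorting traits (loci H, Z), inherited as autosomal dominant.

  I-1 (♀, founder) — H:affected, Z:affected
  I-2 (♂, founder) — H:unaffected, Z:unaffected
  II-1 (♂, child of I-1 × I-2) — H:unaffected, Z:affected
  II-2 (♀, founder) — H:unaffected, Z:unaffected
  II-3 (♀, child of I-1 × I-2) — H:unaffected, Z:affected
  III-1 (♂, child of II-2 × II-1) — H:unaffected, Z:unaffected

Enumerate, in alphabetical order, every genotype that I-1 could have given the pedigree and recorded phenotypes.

I-1 ∈ {Hh ZZ, Hh Zz}

H/I-1 aff ·: Hh
H/I-2 un ·: hh
H/II-1 un I-1×I-2: hh
H/II-2 un ·: hh
H/II-3 un I-1×I-2: hh
H/III-1 un II-2×II-1: hh
⇒ H over [I-1,I-2,II-1,II-2,II-3,III-1]: 1 consistent
Z/I-1 aff ·: Zz|ZZ
Z/I-2 un ·: zz
Z/II-1 aff I-1×I-2: Zz
Z/II-2 un ·: zz
Z/II-3 aff I-1×I-2: Zz
Z/III-1 un II-2×II-1: zz
⇒ Z over [I-1,I-2,II-1,II-2,II-3,III-1]: 2 consistent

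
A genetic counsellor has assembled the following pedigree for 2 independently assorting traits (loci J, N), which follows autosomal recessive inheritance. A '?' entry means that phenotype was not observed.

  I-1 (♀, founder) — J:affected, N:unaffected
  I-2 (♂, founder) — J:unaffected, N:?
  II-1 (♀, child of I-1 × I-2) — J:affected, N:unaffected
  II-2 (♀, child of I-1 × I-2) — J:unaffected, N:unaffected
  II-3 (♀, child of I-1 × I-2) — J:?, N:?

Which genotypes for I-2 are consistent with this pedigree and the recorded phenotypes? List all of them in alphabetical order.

I-2 ∈ {Jj NN, Jj Nn, Jj nn}

J/I-1 aff ·: jj
J/I-2 un ·: Jj
J/II-1 aff I-1×I-2: jj
J/II-2 un I-1×I-2: Jj
J/II-3 ? I-1×I-2: Jj|jj
⇒ J over [I-1,I-2,II-1,II-2,II-3]: 2 consistent
N/I-1 un ·: NN|Nn
N/I-2 ? ·: NN|Nn|nn
N/II-1 un I-1×I-2: NN|Nn
N/II-2 un I-1×I-2: NN|Nn
N/II-3 ? I-1×I-2: NN|Nn|nn
⇒ N over [I-1,I-2,II-1,II-2,II-3]: 32 consistent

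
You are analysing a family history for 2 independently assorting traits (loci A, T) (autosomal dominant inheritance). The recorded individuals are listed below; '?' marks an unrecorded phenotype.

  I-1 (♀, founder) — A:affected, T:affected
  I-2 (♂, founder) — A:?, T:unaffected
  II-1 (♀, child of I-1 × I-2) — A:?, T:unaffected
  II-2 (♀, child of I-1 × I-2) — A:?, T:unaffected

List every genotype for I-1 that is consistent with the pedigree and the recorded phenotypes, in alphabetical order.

A/I-1 aff ·: Aa|AA
A/I-2 ? ·: aa|Aa|AA
A/II-1 ? I-1×I-2: aa|Aa|AA
A/II-2 ? I-1×I-2: aa|Aa|AA
⇒ A over [I-1,I-2,II-1,II-2]: 23 consistent
T/I-1 aff ·: Tt
T/I-2 un ·: tt
T/II-1 un I-1×I-2: tt
T/II-2 un I-1×I-2: tt
⇒ T over [I-1,I-2,II-1,II-2]: 1 consistent

I-1 ∈ {AA Tt, Aa Tt}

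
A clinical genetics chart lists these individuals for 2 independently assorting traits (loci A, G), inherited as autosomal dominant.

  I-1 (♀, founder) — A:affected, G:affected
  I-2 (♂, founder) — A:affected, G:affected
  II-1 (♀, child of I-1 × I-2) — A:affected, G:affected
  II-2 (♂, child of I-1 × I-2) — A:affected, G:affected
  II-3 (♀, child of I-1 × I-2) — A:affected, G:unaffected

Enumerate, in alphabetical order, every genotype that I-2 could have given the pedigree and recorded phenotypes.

A/I-1 aff ·: Aa|AA
A/I-2 aff ·: Aa|AA
A/II-1 aff I-1×I-2: Aa|AA
A/II-2 aff I-1×I-2: Aa|AA
A/II-3 aff I-1×I-2: Aa|AA
⇒ A over [I-1,I-2,II-1,II-2,II-3]: 25 consistent
G/I-1 aff ·: Gg
G/I-2 aff ·: Gg
G/II-1 aff I-1×I-2: Gg|GG
G/II-2 aff I-1×I-2: Gg|GG
G/II-3 un I-1×I-2: gg
⇒ G over [I-1,I-2,II-1,II-2,II-3]: 4 consistent

I-2 ∈ {AA Gg, Aa Gg}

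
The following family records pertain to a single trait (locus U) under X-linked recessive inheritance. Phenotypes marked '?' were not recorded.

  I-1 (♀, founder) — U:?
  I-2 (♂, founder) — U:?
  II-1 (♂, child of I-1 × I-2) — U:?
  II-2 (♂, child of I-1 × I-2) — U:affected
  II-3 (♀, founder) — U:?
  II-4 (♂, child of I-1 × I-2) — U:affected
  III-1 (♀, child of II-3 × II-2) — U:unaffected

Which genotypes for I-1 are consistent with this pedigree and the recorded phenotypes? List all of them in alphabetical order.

U/I-1 ? ·: X^UX^u|X^uX^u
U/I-2 ? ·: X^UY|X^uY
U/II-1 ? I-1×I-2: X^UY|X^uY
U/II-2 aff I-1×I-2: X^uY
U/II-3 ? ·: X^UX^U|X^UX^u
U/II-4 aff I-1×I-2: X^uY
U/III-1 un II-3×II-2: X^UX^u
⇒ U over [I-1,I-2,II-1,II-2,II-3,II-4,III-1]: 12 consistent

I-1 ∈ {X^UX^u, X^uX^u}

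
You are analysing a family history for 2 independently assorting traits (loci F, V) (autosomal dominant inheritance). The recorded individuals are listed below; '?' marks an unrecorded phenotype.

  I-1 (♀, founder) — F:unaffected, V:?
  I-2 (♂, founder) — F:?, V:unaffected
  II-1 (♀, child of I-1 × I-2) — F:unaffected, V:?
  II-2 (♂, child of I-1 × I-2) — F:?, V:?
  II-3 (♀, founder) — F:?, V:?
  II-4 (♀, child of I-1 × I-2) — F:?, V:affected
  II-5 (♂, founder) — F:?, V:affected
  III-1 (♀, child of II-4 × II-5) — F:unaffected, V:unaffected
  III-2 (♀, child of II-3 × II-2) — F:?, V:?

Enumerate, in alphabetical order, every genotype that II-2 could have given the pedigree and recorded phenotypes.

F/I-1 un ·: ff
F/I-2 ? ·: ff|Ff
F/II-1 un I-1×I-2: ff
F/II-2 ? I-1×I-2: ff|Ff
F/II-3 ? ·: ff|Ff|FF
F/II-4 ? I-1×I-2: ff|Ff
F/II-5 ? ·: ff|Ff
F/III-1 un II-4×II-5: ff
F/III-2 ? II-3×II-2: ff|Ff|FF
⇒ F over [I-1,I-2,II-1,II-2,II-3,II-4,II-5,III-1,III-2]: 52 consistent
V/I-1 ? ·: Vv|VV
V/I-2 un ·: vv
V/II-1 ? I-1×I-2: vv|Vv
V/II-2 ? I-1×I-2: vv|Vv
V/II-3 ? ·: vv|Vv|VV
V/II-4 aff I-1×I-2: Vv
V/II-5 aff ·: Vv
V/III-1 un II-4×II-5: vv
V/III-2 ? II-3×II-2: vv|Vv|VV
⇒ V over [I-1,I-2,II-1,II-2,II-3,II-4,II-5,III-1,III-2]: 29 consistent

II-2 ∈ {Ff Vv, Ff vv, ff Vv, ff vv}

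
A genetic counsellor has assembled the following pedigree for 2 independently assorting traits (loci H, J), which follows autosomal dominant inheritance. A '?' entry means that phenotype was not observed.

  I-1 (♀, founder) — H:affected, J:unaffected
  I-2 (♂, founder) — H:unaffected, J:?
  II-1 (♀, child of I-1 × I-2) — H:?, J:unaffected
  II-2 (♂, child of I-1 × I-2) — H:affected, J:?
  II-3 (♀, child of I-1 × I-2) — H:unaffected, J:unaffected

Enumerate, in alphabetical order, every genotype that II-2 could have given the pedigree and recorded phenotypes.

H/I-1 aff ·: Hh
H/I-2 un ·: hh
H/II-1 ? I-1×I-2: hh|Hh
H/II-2 aff I-1×I-2: Hh
H/II-3 un I-1×I-2: hh
⇒ H over [I-1,I-2,II-1,II-2,II-3]: 2 consistent
J/I-1 un ·: jj
J/I-2 ? ·: jj|Jj
J/II-1 un I-1×I-2: jj
J/II-2 ? I-1×I-2: jj|Jj
J/II-3 un I-1×I-2: jj
⇒ J over [I-1,I-2,II-1,II-2,II-3]: 3 consistent

II-2 ∈ {Hh Jj, Hh jj}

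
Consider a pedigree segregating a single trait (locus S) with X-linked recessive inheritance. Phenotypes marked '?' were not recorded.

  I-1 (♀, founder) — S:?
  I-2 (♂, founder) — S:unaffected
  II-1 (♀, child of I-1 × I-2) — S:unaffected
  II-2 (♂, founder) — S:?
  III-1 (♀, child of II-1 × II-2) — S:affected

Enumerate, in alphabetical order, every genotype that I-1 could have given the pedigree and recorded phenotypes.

S/I-1 ? ·: X^SX^s|X^sX^s
S/I-2 un ·: X^SY
S/II-1 un I-1×I-2: X^SX^s
S/II-2 ? ·: X^sY
S/III-1 aff II-1×II-2: X^sX^s
⇒ S over [I-1,I-2,II-1,II-2,III-1]: 2 consistent

I-1 ∈ {X^SX^s, X^sX^s}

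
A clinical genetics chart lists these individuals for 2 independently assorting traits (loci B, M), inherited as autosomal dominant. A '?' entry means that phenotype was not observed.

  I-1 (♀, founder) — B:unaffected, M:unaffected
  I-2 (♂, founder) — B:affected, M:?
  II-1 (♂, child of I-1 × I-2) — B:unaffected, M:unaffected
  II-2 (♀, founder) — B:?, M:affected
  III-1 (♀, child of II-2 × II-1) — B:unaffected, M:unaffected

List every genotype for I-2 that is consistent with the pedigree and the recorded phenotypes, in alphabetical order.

B/I-1 un ·: bb
B/I-2 aff ·: Bb
B/II-1 un I-1×I-2: bb
B/II-2 ? ·: bb|Bb
B/III-1 un II-2×II-1: bb
⇒ B over [I-1,I-2,II-1,II-2,III-1]: 2 consistent
M/I-1 un ·: mm
M/I-2 ? ·: mm|Mm
M/II-1 un I-1×I-2: mm
M/II-2 aff ·: Mm
M/III-1 un II-2×II-1: mm
⇒ M over [I-1,I-2,II-1,II-2,III-1]: 2 consistent

I-2 ∈ {Bb Mm, Bb mm}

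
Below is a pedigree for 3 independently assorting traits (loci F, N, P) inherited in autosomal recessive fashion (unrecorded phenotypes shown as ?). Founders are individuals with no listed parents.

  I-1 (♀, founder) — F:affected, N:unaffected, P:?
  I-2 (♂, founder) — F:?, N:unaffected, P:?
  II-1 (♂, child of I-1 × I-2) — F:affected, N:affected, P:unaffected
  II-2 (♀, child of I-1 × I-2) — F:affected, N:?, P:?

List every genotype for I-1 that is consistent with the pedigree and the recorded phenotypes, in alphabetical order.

F/I-1 aff ·: ff
F/I-2 ? ·: Ff|ff
F/II-1 aff I-1×I-2: ff
F/II-2 aff I-1×I-2: ff
⇒ F over [I-1,I-2,II-1,II-2]: 2 consistent
N/I-1 un ·: Nn
N/I-2 un ·: Nn
N/II-1 aff I-1×I-2: nn
N/II-2 ? I-1×I-2: NN|Nn|nn
⇒ N over [I-1,I-2,II-1,II-2]: 3 consistent
P/I-1 ? ·: PP|Pp|pp
P/I-2 ? ·: PP|Pp|pp
P/II-1 un I-1×I-2: PP|Pp
P/II-2 ? I-1×I-2: PP|Pp|pp
⇒ P over [I-1,I-2,II-1,II-2]: 21 consistent

I-1 ∈ {ff Nn PP, ff Nn Pp, ff Nn pp}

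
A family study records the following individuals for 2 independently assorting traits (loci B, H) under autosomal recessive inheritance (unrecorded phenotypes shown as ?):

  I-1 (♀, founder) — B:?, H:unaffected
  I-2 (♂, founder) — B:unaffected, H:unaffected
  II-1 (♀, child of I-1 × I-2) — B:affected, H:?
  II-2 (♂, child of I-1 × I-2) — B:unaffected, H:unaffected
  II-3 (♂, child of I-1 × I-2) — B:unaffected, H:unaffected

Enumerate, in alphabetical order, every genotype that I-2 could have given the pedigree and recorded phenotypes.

I-2 ∈ {Bb HH, Bb Hh}

B/I-1 ? ·: Bb|bb
B/I-2 un ·: Bb
B/II-1 aff I-1×I-2: bb
B/II-2 un I-1×I-2: BB|Bb
B/II-3 un I-1×I-2: BB|Bb
⇒ B over [I-1,I-2,II-1,II-2,II-3]: 5 consistent
H/I-1 un ·: HH|Hh
H/I-2 un ·: HH|Hh
H/II-1 ? I-1×I-2: HH|Hh|hh
H/II-2 un I-1×I-2: HH|Hh
H/II-3 un I-1×I-2: HH|Hh
⇒ H over [I-1,I-2,II-1,II-2,II-3]: 29 consistent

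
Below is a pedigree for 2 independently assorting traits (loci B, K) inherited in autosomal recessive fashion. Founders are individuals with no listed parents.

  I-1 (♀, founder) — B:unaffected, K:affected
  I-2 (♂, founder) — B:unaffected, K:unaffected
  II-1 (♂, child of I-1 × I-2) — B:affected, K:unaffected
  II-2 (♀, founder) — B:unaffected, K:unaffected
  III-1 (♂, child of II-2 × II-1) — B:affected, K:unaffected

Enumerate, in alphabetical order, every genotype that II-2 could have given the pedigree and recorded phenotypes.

II-2 ∈ {Bb KK, Bb Kk}

B/I-1 un ·: Bb
B/I-2 un ·: Bb
B/II-1 aff I-1×I-2: bb
B/II-2 un ·: Bb
B/III-1 aff II-2×II-1: bb
⇒ B over [I-1,I-2,II-1,II-2,III-1]: 1 consistent
K/I-1 aff ·: kk
K/I-2 un ·: KK|Kk
K/II-1 un I-1×I-2: Kk
K/II-2 un ·: KK|Kk
K/III-1 un II-2×II-1: KK|Kk
⇒ K over [I-1,I-2,II-1,II-2,III-1]: 8 consistent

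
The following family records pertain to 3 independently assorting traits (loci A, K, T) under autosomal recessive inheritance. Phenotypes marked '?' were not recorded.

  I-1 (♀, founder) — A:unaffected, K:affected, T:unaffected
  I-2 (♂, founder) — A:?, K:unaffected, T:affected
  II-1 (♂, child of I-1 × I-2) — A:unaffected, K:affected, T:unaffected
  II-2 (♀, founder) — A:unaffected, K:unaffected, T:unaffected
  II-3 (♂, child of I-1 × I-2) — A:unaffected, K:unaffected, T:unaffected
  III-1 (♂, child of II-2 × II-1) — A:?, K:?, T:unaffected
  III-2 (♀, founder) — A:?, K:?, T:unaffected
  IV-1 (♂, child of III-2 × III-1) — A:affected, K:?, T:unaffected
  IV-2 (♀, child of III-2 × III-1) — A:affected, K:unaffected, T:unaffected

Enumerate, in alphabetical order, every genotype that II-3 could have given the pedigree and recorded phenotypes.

A/I-1 un ·: AA|Aa
A/I-2 ? ·: AA|Aa|aa
A/II-1 un I-1×I-2: AA|Aa
A/II-2 un ·: AA|Aa
A/II-3 un I-1×I-2: AA|Aa
A/III-1 ? II-2×II-1: Aa|aa
A/III-2 ? ·: Aa|aa
A/IV-1 aff III-2×III-1: aa
A/IV-2 aff III-2×III-1: aa
⇒ A over [I-1,I-2,II-1,II-2,II-3,III-1,III-2,IV-1,IV-2]: 62 consistent
K/I-1 aff ·: kk
K/I-2 un ·: Kk
K/II-1 aff I-1×I-2: kk
K/II-2 un ·: KK|Kk
K/II-3 un I-1×I-2: Kk
K/III-1 ? II-2×II-1: Kk|kk
K/III-2 ? ·: KK|Kk|kk
K/IV-1 ? III-2×III-1: KK|Kk|kk
K/IV-2 un III-2×III-1: KK|Kk
⇒ K over [I-1,I-2,II-1,II-2,II-3,III-1,III-2,IV-1,IV-2]: 27 consistent
T/I-1 un ·: TT|Tt
T/I-2 aff ·: tt
T/II-1 un I-1×I-2: Tt
T/II-2 un ·: TT|Tt
T/II-3 un I-1×I-2: Tt
T/III-1 un II-2×II-1: TT|Tt
T/III-2 un ·: TT|Tt
T/IV-1 un III-2×III-1: TT|Tt
T/IV-2 un III-2×III-1: TT|Tt
⇒ T over [I-1,I-2,II-1,II-2,II-3,III-1,III-2,IV-1,IV-2]: 52 consistent

II-3 ∈ {AA Kk Tt, Aa Kk Tt}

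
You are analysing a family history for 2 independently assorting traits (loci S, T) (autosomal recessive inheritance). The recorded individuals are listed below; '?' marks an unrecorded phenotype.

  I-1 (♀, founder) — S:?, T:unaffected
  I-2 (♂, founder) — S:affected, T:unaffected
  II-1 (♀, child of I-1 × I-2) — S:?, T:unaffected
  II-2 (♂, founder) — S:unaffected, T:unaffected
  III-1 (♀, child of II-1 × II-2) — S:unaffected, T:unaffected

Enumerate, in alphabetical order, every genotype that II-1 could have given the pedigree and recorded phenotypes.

S/I-1 ? ·: SS|Ss|ss
S/I-2 aff ·: ss
S/II-1 ? I-1×I-2: Ss|ss
S/II-2 un ·: SS|Ss
S/III-1 un II-1×II-2: SS|Ss
⇒ S over [I-1,I-2,II-1,II-2,III-1]: 12 consistent
T/I-1 un ·: TT|Tt
T/I-2 un ·: TT|Tt
T/II-1 un I-1×I-2: TT|Tt
T/II-2 un ·: TT|Tt
T/III-1 un II-1×II-2: TT|Tt
⇒ T over [I-1,I-2,II-1,II-2,III-1]: 24 consistent

II-1 ∈ {Ss TT, Ss Tt, ss TT, ss Tt}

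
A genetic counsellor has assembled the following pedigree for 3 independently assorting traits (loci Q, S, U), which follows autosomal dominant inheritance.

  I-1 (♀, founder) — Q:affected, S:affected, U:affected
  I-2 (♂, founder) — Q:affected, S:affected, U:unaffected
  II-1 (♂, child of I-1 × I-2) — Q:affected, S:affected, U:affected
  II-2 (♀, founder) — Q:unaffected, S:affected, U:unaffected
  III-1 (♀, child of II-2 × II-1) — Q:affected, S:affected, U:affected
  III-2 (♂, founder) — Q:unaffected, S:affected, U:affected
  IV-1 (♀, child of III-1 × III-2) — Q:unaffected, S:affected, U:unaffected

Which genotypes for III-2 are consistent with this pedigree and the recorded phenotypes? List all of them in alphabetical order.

III-2 ∈ {qq SS Uu, qq Ss Uu}

Q/I-1 aff ·: Qq|QQ
Q/I-2 aff ·: Qq|QQ
Q/II-1 aff I-1×I-2: Qq|QQ
Q/II-2 un ·: qq
Q/III-1 aff II-2×II-1: Qq
Q/III-2 un ·: qq
Q/IV-1 un III-1×III-2: qq
⇒ Q over [I-1,I-2,II-1,II-2,III-1,III-2,IV-1]: 7 consistent
S/I-1 aff ·: Ss|SS
S/I-2 aff ·: Ss|SS
S/II-1 aff I-1×I-2: Ss|SS
S/II-2 aff ·: Ss|SS
S/III-1 aff II-2×II-1: Ss|SS
S/III-2 aff ·: Ss|SS
S/IV-1 aff III-1×III-2: Ss|SS
⇒ S over [I-1,I-2,II-1,II-2,III-1,III-2,IV-1]: 82 consistent
U/I-1 aff ·: Uu|UU
U/I-2 un ·: uu
U/II-1 aff I-1×I-2: Uu
U/II-2 un ·: uu
U/III-1 aff II-2×II-1: Uu
U/III-2 aff ·: Uu
U/IV-1 un III-1×III-2: uu
⇒ U over [I-1,I-2,II-1,II-2,III-1,III-2,IV-1]: 2 consistent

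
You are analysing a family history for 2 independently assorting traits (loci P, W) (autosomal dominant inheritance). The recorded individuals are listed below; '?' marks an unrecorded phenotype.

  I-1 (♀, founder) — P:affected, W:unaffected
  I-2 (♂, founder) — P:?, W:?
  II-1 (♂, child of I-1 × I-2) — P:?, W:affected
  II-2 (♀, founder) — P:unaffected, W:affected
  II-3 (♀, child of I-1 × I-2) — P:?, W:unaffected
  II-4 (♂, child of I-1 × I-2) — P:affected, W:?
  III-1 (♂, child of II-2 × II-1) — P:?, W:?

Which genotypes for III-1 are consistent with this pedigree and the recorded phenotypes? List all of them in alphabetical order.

III-1 ∈ {Pp WW, Pp Ww, Pp ww, pp WW, pp Ww, pp ww}

P/I-1 aff ·: Pp|PP
P/I-2 ? ·: pp|Pp|PP
P/II-1 ? I-1×I-2: pp|Pp|PP
P/II-2 un ·: pp
P/II-3 ? I-1×I-2: pp|Pp|PP
P/II-4 aff I-1×I-2: Pp|PP
P/III-1 ? II-2×II-1: pp|Pp
⇒ P over [I-1,I-2,II-1,II-2,II-3,II-4,III-1]: 57 consistent
W/I-1 un ·: ww
W/I-2 ? ·: Ww
W/II-1 aff I-1×I-2: Ww
W/II-2 aff ·: Ww|WW
W/II-3 un I-1×I-2: ww
W/II-4 ? I-1×I-2: ww|Ww
W/III-1 ? II-2×II-1: ww|Ww|WW
⇒ W over [I-1,I-2,II-1,II-2,II-3,II-4,III-1]: 10 consistent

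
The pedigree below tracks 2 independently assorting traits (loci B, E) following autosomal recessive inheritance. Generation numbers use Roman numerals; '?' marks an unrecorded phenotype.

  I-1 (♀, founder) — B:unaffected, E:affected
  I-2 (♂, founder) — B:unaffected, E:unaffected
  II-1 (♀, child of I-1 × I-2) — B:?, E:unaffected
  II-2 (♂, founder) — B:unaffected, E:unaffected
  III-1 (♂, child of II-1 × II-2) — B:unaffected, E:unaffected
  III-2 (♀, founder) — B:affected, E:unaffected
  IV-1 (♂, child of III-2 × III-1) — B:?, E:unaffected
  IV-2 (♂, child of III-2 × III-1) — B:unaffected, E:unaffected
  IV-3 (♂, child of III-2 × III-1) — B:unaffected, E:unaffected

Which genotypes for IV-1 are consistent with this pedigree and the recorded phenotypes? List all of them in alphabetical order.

IV-1 ∈ {Bb EE, Bb Ee, bb EE, bb Ee}

B/I-1 un ·: BB|Bb
B/I-2 un ·: BB|Bb
B/II-1 ? I-1×I-2: BB|Bb|bb
B/II-2 un ·: BB|Bb
B/III-1 un II-1×II-2: BB|Bb
B/III-2 aff ·: bb
B/IV-1 ? III-2×III-1: Bb|bb
B/IV-2 un III-2×III-1: Bb
B/IV-3 un III-2×III-1: Bb
⇒ B over [I-1,I-2,II-1,II-2,III-1,III-2,IV-1,IV-2,IV-3]: 38 consistent
E/I-1 aff ·: ee
E/I-2 un ·: EE|Ee
E/II-1 un I-1×I-2: Ee
E/II-2 un ·: EE|Ee
E/III-1 un II-1×II-2: EE|Ee
E/III-2 un ·: EE|Ee
E/IV-1 un III-2×III-1: EE|Ee
E/IV-2 un III-2×III-1: EE|Ee
E/IV-3 un III-2×III-1: EE|Ee
⇒ E over [I-1,I-2,II-1,II-2,III-1,III-2,IV-1,IV-2,IV-3]: 100 consistent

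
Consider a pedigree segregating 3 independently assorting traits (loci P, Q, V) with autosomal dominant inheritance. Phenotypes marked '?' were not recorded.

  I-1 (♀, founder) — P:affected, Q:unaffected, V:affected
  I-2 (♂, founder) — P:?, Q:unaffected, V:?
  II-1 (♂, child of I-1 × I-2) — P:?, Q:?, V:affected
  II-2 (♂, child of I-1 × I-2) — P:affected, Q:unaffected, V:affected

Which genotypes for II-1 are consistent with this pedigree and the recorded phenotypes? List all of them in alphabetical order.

II-1 ∈ {PP qq VV, PP qq Vv, Pp qq VV, Pp qq Vv, pp qq VV, pp qq Vv}

P/I-1 aff ·: Pp|PP
P/I-2 ? ·: pp|Pp|PP
P/II-1 ? I-1×I-2: pp|Pp|PP
P/II-2 aff I-1×I-2: Pp|PP
⇒ P over [I-1,I-2,II-1,II-2]: 18 consistent
Q/I-1 un ·: qq
Q/I-2 un ·: qq
Q/II-1 ? I-1×I-2: qq
Q/II-2 un I-1×I-2: qq
⇒ Q over [I-1,I-2,II-1,II-2]: 1 consistent
V/I-1 aff ·: Vv|VV
V/I-2 ? ·: vv|Vv|VV
V/II-1 aff I-1×I-2: Vv|VV
V/II-2 aff I-1×I-2: Vv|VV
⇒ V over [I-1,I-2,II-1,II-2]: 15 consistent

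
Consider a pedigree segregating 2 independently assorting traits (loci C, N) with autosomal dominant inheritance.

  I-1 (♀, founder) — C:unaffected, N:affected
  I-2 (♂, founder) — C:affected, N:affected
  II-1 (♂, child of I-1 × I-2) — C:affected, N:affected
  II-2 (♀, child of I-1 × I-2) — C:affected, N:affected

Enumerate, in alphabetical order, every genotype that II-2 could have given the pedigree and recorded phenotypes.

C/I-1 un ·: cc
C/I-2 aff ·: Cc|CC
C/II-1 aff I-1×I-2: Cc
C/II-2 aff I-1×I-2: Cc
⇒ C over [I-1,I-2,II-1,II-2]: 2 consistent
N/I-1 aff ·: Nn|NN
N/I-2 aff ·: Nn|NN
N/II-1 aff I-1×I-2: Nn|NN
N/II-2 aff I-1×I-2: Nn|NN
⇒ N over [I-1,I-2,II-1,II-2]: 13 consistent

II-2 ∈ {Cc NN, Cc Nn}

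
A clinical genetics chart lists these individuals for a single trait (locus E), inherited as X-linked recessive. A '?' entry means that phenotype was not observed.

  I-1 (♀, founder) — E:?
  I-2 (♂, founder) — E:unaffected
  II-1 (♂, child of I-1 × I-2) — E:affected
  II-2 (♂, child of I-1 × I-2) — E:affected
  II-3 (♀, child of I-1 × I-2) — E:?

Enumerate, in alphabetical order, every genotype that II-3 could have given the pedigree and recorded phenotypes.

II-3 ∈ {X^EX^E, X^EX^e}

E/I-1 ? ·: X^EX^e|X^eX^e
E/I-2 un ·: X^EY
E/II-1 aff I-1×I-2: X^eY
E/II-2 aff I-1×I-2: X^eY
E/II-3 ? I-1×I-2: X^EX^E|X^EX^e
⇒ E over [I-1,I-2,II-1,II-2,II-3]: 3 consistent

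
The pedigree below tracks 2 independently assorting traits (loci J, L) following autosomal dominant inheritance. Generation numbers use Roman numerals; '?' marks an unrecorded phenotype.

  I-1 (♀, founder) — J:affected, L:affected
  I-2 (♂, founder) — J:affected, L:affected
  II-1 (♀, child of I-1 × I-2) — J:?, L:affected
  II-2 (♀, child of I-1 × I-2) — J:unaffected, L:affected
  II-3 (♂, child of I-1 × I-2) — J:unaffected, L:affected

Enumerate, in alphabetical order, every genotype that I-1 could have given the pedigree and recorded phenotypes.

J/I-1 aff ·: Jj
J/I-2 aff ·: Jj
J/II-1 ? I-1×I-2: jj|Jj|JJ
J/II-2 un I-1×I-2: jj
J/II-3 un I-1×I-2: jj
⇒ J over [I-1,I-2,II-1,II-2,II-3]: 3 consistent
L/I-1 aff ·: Ll|LL
L/I-2 aff ·: Ll|LL
L/II-1 aff I-1×I-2: Ll|LL
L/II-2 aff I-1×I-2: Ll|LL
L/II-3 aff I-1×I-2: Ll|LL
⇒ L over [I-1,I-2,II-1,II-2,II-3]: 25 consistent

I-1 ∈ {Jj LL, Jj Ll}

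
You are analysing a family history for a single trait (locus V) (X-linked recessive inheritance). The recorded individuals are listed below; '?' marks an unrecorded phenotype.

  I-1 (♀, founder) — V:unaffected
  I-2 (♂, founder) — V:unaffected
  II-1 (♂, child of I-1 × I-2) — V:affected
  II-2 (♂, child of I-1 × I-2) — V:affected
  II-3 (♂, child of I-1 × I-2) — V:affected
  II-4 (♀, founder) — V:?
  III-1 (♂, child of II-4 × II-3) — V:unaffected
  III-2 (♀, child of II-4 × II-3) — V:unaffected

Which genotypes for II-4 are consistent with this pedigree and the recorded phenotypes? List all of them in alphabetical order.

II-4 ∈ {X^VX^V, X^VX^v}

V/I-1 un ·: X^VX^v
V/I-2 un ·: X^VY
V/II-1 aff I-1×I-2: X^vY
V/II-2 aff I-1×I-2: X^vY
V/II-3 aff I-1×I-2: X^vY
V/II-4 ? ·: X^VX^V|X^VX^v
V/III-1 un II-4×II-3: X^VY
V/III-2 un II-4×II-3: X^VX^v
⇒ V over [I-1,I-2,II-1,II-2,II-3,II-4,III-1,III-2]: 2 consistent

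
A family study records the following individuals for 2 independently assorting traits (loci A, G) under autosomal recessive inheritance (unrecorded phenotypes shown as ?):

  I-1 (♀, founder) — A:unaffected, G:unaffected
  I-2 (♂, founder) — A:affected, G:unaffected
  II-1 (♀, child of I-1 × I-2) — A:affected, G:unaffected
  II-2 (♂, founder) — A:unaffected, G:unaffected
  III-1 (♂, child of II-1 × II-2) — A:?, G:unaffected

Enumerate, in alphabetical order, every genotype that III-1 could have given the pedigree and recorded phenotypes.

III-1 ∈ {Aa GG, Aa Gg, aa GG, aa Gg}

A/I-1 un ·: Aa
A/I-2 aff ·: aa
A/II-1 aff I-1×I-2: aa
A/II-2 un ·: AA|Aa
A/III-1 ? II-1×II-2: Aa|aa
⇒ A over [I-1,I-2,II-1,II-2,III-1]: 3 consistent
G/I-1 un ·: GG|Gg
G/I-2 un ·: GG|Gg
G/II-1 un I-1×I-2: GG|Gg
G/II-2 un ·: GG|Gg
G/III-1 un II-1×II-2: GG|Gg
⇒ G over [I-1,I-2,II-1,II-2,III-1]: 24 consistent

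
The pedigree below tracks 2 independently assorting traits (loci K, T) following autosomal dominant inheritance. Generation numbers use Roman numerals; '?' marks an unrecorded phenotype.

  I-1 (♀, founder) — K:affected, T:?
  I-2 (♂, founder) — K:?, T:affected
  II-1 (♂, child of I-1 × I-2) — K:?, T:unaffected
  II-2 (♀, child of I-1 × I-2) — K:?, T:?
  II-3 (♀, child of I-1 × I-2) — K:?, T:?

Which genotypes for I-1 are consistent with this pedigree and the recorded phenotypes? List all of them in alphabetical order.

K/I-1 aff ·: Kk|KK
K/I-2 ? ·: kk|Kk|KK
K/II-1 ? I-1×I-2: kk|Kk|KK
K/II-2 ? I-1×I-2: kk|Kk|KK
K/II-3 ? I-1×I-2: kk|Kk|KK
⇒ K over [I-1,I-2,II-1,II-2,II-3]: 53 consistent
T/I-1 ? ·: tt|Tt
T/I-2 aff ·: Tt
T/II-1 un I-1×I-2: tt
T/II-2 ? I-1×I-2: tt|Tt|TT
T/II-3 ? I-1×I-2: tt|Tt|TT
⇒ T over [I-1,I-2,II-1,II-2,II-3]: 13 consistent

I-1 ∈ {KK Tt, KK tt, Kk Tt, Kk tt}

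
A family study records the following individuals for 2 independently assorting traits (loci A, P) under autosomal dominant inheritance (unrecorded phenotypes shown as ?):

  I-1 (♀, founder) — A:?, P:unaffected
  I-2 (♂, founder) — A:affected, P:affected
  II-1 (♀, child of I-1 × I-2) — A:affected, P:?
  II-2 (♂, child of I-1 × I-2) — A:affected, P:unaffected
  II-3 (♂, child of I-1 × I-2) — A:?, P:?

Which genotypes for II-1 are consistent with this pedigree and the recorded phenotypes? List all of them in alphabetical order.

A/I-1 ? ·: aa|Aa|AA
A/I-2 aff ·: Aa|AA
A/II-1 aff I-1×I-2: Aa|AA
A/II-2 aff I-1×I-2: Aa|AA
A/II-3 ? I-1×I-2: aa|Aa|AA
⇒ A over [I-1,I-2,II-1,II-2,II-3]: 32 consistent
P/I-1 un ·: pp
P/I-2 aff ·: Pp
P/II-1 ? I-1×I-2: pp|Pp
P/II-2 un I-1×I-2: pp
P/II-3 ? I-1×I-2: pp|Pp
⇒ P over [I-1,I-2,II-1,II-2,II-3]: 4 consistent

II-1 ∈ {AA Pp, AA pp, Aa Pp, Aa pp}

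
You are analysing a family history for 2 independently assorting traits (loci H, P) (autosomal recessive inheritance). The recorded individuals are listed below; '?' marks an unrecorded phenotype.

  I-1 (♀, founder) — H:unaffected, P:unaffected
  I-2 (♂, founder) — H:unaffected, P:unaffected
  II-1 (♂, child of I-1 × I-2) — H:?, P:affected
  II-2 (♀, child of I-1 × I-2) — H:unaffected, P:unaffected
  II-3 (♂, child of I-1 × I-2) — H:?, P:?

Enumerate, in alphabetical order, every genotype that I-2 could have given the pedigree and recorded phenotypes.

I-2 ∈ {HH Pp, Hh Pp}

H/I-1 un ·: HH|Hh
H/I-2 un ·: HH|Hh
H/II-1 ? I-1×I-2: HH|Hh|hh
H/II-2 un I-1×I-2: HH|Hh
H/II-3 ? I-1×I-2: HH|Hh|hh
⇒ H over [I-1,I-2,II-1,II-2,II-3]: 35 consistent
P/I-1 un ·: Pp
P/I-2 un ·: Pp
P/II-1 aff I-1×I-2: pp
P/II-2 un I-1×I-2: PP|Pp
P/II-3 ? I-1×I-2: PP|Pp|pp
⇒ P over [I-1,I-2,II-1,II-2,II-3]: 6 consistent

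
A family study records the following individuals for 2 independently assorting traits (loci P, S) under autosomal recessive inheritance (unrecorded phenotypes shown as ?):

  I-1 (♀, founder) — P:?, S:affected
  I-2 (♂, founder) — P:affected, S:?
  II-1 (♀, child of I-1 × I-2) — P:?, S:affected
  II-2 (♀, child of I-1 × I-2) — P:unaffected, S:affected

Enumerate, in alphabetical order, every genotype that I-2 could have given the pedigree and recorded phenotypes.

I-2 ∈ {pp Ss, pp ss}

P/I-1 ? ·: PP|Pp
P/I-2 aff ·: pp
P/II-1 ? I-1×I-2: Pp|pp
P/II-2 un I-1×I-2: Pp
⇒ P over [I-1,I-2,II-1,II-2]: 3 consistent
S/I-1 aff ·: ss
S/I-2 ? ·: Ss|ss
S/II-1 aff I-1×I-2: ss
S/II-2 aff I-1×I-2: ss
⇒ S over [I-1,I-2,II-1,II-2]: 2 consistent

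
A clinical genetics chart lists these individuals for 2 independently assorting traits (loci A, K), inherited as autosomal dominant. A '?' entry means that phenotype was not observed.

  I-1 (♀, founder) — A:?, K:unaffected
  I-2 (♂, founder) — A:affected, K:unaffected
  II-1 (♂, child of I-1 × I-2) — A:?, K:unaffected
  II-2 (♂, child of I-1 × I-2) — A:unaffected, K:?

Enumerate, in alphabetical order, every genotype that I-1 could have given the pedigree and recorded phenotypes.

I-1 ∈ {Aa kk, aa kk}

A/I-1 ? ·: aa|Aa
A/I-2 aff ·: Aa
A/II-1 ? I-1×I-2: aa|Aa|AA
A/II-2 un I-1×I-2: aa
⇒ A over [I-1,I-2,II-1,II-2]: 5 consistent
K/I-1 un ·: kk
K/I-2 un ·: kk
K/II-1 un I-1×I-2: kk
K/II-2 ? I-1×I-2: kk
⇒ K over [I-1,I-2,II-1,II-2]: 1 consistent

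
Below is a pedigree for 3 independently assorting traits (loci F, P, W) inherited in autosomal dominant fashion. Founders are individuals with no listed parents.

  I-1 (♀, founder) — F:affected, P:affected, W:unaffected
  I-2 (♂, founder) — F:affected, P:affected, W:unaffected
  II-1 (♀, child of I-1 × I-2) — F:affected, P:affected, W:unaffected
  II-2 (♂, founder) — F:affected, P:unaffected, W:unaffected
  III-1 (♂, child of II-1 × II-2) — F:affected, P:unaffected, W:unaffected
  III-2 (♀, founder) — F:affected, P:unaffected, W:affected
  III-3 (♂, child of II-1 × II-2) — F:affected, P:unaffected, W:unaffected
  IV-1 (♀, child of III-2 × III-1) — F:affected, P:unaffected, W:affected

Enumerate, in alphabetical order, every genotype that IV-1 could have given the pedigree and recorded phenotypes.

IV-1 ∈ {FF pp Ww, Ff pp Ww}

F/I-1 aff ·: Ff|FF
F/I-2 aff ·: Ff|FF
F/II-1 aff I-1×I-2: Ff|FF
F/II-2 aff ·: Ff|FF
F/III-1 aff II-1×II-2: Ff|FF
F/III-2 aff ·: Ff|FF
F/III-3 aff II-1×II-2: Ff|FF
F/IV-1 aff III-2×III-1: Ff|FF
⇒ F over [I-1,I-2,II-1,II-2,III-1,III-2,III-3,IV-1]: 152 consistent
P/I-1 aff ·: Pp|PP
P/I-2 aff ·: Pp|PP
P/II-1 aff I-1×I-2: Pp
P/II-2 un ·: pp
P/III-1 un II-1×II-2: pp
P/III-2 un ·: pp
P/III-3 un II-1×II-2: pp
P/IV-1 un III-2×III-1: pp
⇒ P over [I-1,I-2,II-1,II-2,III-1,III-2,III-3,IV-1]: 3 consistent
W/I-1 un ·: ww
W/I-2 un ·: ww
W/II-1 un I-1×I-2: ww
W/II-2 un ·: ww
W/III-1 un II-1×II-2: ww
W/III-2 aff ·: Ww|WW
W/III-3 un II-1×II-2: ww
W/IV-1 aff III-2×III-1: Ww
⇒ W over [I-1,I-2,II-1,II-2,III-1,III-2,III-3,IV-1]: 2 consistent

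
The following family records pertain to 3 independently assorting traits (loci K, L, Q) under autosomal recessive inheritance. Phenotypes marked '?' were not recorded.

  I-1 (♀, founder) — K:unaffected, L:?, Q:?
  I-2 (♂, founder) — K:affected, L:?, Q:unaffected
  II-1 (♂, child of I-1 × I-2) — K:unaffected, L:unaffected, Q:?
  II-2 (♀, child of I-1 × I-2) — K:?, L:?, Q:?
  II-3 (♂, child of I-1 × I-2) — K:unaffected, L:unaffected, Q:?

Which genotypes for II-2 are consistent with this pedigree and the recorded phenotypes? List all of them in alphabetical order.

K/I-1 un ·: KK|Kk
K/I-2 aff ·: kk
K/II-1 un I-1×I-2: Kk
K/II-2 ? I-1×I-2: Kk|kk
K/II-3 un I-1×I-2: Kk
⇒ K over [I-1,I-2,II-1,II-2,II-3]: 3 consistent
L/I-1 ? ·: LL|Ll|ll
L/I-2 ? ·: LL|Ll|ll
L/II-1 un I-1×I-2: LL|Ll
L/II-2 ? I-1×I-2: LL|Ll|ll
L/II-3 un I-1×I-2: LL|Ll
⇒ L over [I-1,I-2,II-1,II-2,II-3]: 35 consistent
Q/I-1 ? ·: QQ|Qq|qq
Q/I-2 un ·: QQ|Qq
Q/II-1 ? I-1×I-2: QQ|Qq|qq
Q/II-2 ? I-1×I-2: QQ|Qq|qq
Q/II-3 ? I-1×I-2: QQ|Qq|qq
⇒ Q over [I-1,I-2,II-1,II-2,II-3]: 53 consistent

II-2 ∈ {Kk LL QQ, Kk LL Qq, Kk LL qq, Kk Ll QQ, Kk Ll Qq, Kk Ll qq, Kk ll QQ, Kk ll Qq, Kk ll qq, kk LL QQ, kk LL Qq, kk LL qq, kk Ll QQ, kk Ll Qq, kk Ll qq, kk ll QQ, kk ll Qq, kk ll qq}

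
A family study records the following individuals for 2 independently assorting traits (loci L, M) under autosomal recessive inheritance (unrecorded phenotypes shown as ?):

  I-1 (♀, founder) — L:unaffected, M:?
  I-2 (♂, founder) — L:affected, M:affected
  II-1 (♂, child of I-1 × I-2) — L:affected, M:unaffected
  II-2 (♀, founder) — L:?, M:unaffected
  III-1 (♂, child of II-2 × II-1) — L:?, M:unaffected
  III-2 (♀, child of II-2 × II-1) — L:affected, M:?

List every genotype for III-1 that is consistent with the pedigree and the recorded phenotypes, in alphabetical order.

III-1 ∈ {Ll MM, Ll Mm, ll MM, ll Mm}

L/I-1 un ·: Ll
L/I-2 aff ·: ll
L/II-1 aff I-1×I-2: ll
L/II-2 ? ·: Ll|ll
L/III-1 ? II-2×II-1: Ll|ll
L/III-2 aff II-2×II-1: ll
⇒ L over [I-1,I-2,II-1,II-2,III-1,III-2]: 3 consistent
M/I-1 ? ·: MM|Mm
M/I-2 aff ·: mm
M/II-1 un I-1×I-2: Mm
M/II-2 un ·: MM|Mm
M/III-1 un II-2×II-1: MM|Mm
M/III-2 ? II-2×II-1: MM|Mm|mm
⇒ M over [I-1,I-2,II-1,II-2,III-1,III-2]: 20 consistent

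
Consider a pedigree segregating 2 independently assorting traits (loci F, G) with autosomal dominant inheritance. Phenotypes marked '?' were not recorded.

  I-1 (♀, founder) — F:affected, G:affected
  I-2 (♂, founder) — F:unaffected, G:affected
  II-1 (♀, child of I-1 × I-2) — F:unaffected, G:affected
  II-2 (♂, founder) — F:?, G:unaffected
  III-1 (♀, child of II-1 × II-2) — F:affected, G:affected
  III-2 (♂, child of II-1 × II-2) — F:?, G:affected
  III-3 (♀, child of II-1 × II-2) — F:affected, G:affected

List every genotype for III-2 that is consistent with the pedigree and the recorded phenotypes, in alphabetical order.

F/I-1 aff ·: Ff
F/I-2 un ·: ff
F/II-1 un I-1×I-2: ff
F/II-2 ? ·: Ff|FF
F/III-1 aff II-1×II-2: Ff
F/III-2 ? II-1×II-2: ff|Ff
F/III-3 aff II-1×II-2: Ff
⇒ F over [I-1,I-2,II-1,II-2,III-1,III-2,III-3]: 3 consistent
G/I-1 aff ·: Gg|GG
G/I-2 aff ·: Gg|GG
G/II-1 aff I-1×I-2: Gg|GG
G/II-2 un ·: gg
G/III-1 aff II-1×II-2: Gg
G/III-2 aff II-1×II-2: Gg
G/III-3 aff II-1×II-2: Gg
⇒ G over [I-1,I-2,II-1,II-2,III-1,III-2,III-3]: 7 consistent

III-2 ∈ {Ff Gg, ff Gg}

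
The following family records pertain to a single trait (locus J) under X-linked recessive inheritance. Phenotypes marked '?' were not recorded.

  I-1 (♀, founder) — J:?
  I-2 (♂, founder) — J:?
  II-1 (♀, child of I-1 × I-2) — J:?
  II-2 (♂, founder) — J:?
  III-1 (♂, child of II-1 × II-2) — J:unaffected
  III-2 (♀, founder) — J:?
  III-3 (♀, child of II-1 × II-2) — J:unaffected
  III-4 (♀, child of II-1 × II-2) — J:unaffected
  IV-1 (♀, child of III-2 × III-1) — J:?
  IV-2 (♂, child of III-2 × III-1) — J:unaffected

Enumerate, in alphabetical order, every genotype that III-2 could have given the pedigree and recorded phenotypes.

J/I-1 ? ·: X^JX^J|X^JX^j|X^jX^j
J/I-2 ? ·: X^JY|X^jY
J/II-1 ? I-1×I-2: X^JX^J|X^JX^j
J/II-2 ? ·: X^JY|X^jY
J/III-1 un II-1×II-2: X^JY
J/III-2 ? ·: X^JX^J|X^JX^j
J/III-3 un II-1×II-2: X^JX^J|X^JX^j
J/III-4 un II-1×II-2: X^JX^J|X^JX^j
J/IV-1 ? III-2×III-1: X^JX^J|X^JX^j
J/IV-2 un III-2×III-1: X^JY
⇒ J over [I-1,I-2,II-1,II-2,III-1,III-2,III-3,III-4,IV-1,IV-2]: 72 consistent

III-2 ∈ {X^JX^J, X^JX^j}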